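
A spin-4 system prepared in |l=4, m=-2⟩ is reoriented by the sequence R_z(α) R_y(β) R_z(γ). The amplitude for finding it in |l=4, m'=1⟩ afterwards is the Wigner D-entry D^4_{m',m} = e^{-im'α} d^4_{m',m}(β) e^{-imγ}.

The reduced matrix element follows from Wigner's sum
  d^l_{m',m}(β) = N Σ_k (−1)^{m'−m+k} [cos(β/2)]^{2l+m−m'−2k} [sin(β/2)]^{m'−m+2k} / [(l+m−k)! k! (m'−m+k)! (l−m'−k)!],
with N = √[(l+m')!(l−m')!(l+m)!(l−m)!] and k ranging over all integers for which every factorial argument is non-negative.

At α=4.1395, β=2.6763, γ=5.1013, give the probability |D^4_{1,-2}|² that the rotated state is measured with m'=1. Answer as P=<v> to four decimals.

Split into d^4_{1,-2}(β=2.6763) × two z-phases.
c=cos(2.6763/2)=0.230553, s=sin(2.6763/2)=0.973060; N=√[120·6·2·720]=1018.233765
The bounds max(0,m−m')=0 and min(l+m,l−m')=2 give 3 terms
  k=0: (−1)^3·1018.2338/(72)·0.2306^5·0.9731^3 = -0.008488
  k=1: (−1)^4·1018.2338/(48)·0.2306^3·0.9731^5 = +0.226787
  k=2: (−1)^5·1018.2338/(240)·0.2306^1·0.9731^7 = -0.807949
d^4_{1,-2}(2.6763) = -0.008488 +0.226787 -0.807949 = -0.589650
|D^4_{1,-2}|² = |d^4_{1,-2}(β)|² = (-0.589650)² = 0.347687 (the z-rotation phases have unit modulus)

P=0.3477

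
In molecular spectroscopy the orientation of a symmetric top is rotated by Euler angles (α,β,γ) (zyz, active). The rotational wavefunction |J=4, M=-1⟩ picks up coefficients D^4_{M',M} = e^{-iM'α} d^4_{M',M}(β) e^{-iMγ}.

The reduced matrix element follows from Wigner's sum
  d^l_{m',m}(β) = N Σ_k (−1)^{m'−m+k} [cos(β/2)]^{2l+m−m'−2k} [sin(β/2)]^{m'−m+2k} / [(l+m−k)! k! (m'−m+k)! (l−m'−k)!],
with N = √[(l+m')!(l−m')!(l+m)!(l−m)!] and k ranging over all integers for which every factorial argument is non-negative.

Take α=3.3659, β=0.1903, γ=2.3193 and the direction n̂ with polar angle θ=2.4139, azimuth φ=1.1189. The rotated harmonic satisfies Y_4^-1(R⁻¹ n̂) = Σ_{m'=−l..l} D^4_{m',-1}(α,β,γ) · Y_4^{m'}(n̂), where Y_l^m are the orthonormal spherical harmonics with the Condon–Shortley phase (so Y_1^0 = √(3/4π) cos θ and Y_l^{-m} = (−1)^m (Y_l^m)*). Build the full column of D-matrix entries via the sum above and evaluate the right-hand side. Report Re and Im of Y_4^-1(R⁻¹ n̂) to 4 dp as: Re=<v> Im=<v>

Need the full column D^4_{m',-1} for m'=−4..4 at α=3.3659, β=0.1903, γ=2.3193.
cos(β/2)=0.995477, sin(β/2)=0.095006
d^4_{-4,-1}: single k=3 term ⇒ +0.006273;  D = -0.006256-0.000470i
d^4_{-3,-1}: k∈[2..3] ⇒ +0.069721 -0.001058 = +0.068663;  D = +0.067898-0.010218i
d^4_{-2,-1}: k∈[1..3] ⇒ +0.390487 -0.017784 +0.000108 = +0.372812;  D = -0.347084+0.136092i
d^4_{-1,-1}: k∈[0..3] ⇒ +0.964381 -0.131760 +0.002400 -0.000007 = +0.835014;  D = +0.690115-0.470095i
d^4_{0,-1}: k∈[0..3] ⇒ -0.411610 +0.022495 -0.000205 +0.000000 = -0.389320;  D = +0.264949-0.285258i
d^4_{1,-1}: k∈[0..3] ⇒ +0.087840 -0.002400 +0.000011 -0.000000 = +0.085451;  D = +0.042770-0.073977i
d^4_{2,-1}: k∈[0..2] ⇒ -0.011856 +0.000162 -0.000000 = -0.011694;  D = +0.003455-0.011172i
d^4_{3,-1}: k∈[0..1] ⇒ +0.001058 -0.000006 = +0.001053;  D = +0.000079-0.001050i
d^4_{4,-1}: single k=0 term ⇒ -0.000057;  D = -0.000008-0.000057i
Y_4^{m'}(θ=2.4139,φ=1.1189) and Σ D·Y over m':
  (-0.0063-0.0005i)·(-0.0203+0.0842i)  (+0.0679-0.0102i)·(+0.2687-0.0587i)  (-0.3471+0.1361i)·(-0.2658-0.3376i)  (+0.6901-0.4701i)·(-0.0927+0.1909i)  (+0.2649-0.2853i)·(-0.3011+0.0000i)  (+0.0428-0.0740i)·(+0.0927+0.1909i)  (+0.0035-0.0112i)·(-0.2658+0.3376i)  (+0.0001-0.0010i)·(-0.2687-0.0587i)  (-0.0000-0.0001i)·(-0.0203-0.0842i)
Y_4^-1(R⁻¹ n̂) = +0.122878+0.340644i

Re=0.1229 Im=0.3406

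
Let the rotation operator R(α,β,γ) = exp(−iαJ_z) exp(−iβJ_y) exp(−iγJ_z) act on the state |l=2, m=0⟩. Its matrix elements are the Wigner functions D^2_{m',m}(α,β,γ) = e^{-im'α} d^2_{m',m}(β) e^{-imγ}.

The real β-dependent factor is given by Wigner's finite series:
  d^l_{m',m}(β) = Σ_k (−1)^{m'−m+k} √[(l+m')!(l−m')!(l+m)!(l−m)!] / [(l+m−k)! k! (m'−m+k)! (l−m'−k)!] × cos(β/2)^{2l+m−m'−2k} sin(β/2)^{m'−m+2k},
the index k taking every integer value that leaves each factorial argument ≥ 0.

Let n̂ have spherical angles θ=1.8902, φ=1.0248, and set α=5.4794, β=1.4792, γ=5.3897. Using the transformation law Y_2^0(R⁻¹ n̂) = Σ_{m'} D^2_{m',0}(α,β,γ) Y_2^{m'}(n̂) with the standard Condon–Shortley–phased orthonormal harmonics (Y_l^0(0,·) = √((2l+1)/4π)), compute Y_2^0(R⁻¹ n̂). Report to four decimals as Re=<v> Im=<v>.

Re=-0.2465 Im=0.0000

Need the full column D^2_{m',0} for m'=−2..2 at α=5.4794, β=1.4792, γ=5.3897.
cos(β/2)=0.738738, sin(β/2)=0.673992
d^2_{-2,0}: single k=2 term ⇒ +0.607249;  D = -0.022326-0.606838i
d^2_{-1,0}: k∈[1..2] ⇒ +0.665583 -0.554028 = +0.111556;  D = +0.077418-0.080319i
d^2_{0,0}: k∈[0..2] ⇒ +0.297826 -0.991634 +0.206357 = -0.487450;  D = -0.487450+0.000000i
d^2_{1,0}: k∈[0..1] ⇒ -0.665583 +0.554028 = -0.111556;  D = -0.077418-0.080319i
d^2_{2,0}: single k=0 term ⇒ +0.607249;  D = -0.022326+0.606838i
Y_2^{m'}(θ=1.8902,φ=1.0248) and Σ D·Y over m':
  (-0.0223-0.6068i)·(-0.1604-0.3090i)  (+0.0774-0.0803i)·(-0.1196+0.1968i)  (-0.4875+0.0000i)·(-0.2221+0.0000i)  (-0.0774-0.0803i)·(+0.1196+0.1968i)  (-0.0223+0.6068i)·(-0.1604+0.3090i)
Y_2^0(R⁻¹ n̂) = -0.246540+0.000000i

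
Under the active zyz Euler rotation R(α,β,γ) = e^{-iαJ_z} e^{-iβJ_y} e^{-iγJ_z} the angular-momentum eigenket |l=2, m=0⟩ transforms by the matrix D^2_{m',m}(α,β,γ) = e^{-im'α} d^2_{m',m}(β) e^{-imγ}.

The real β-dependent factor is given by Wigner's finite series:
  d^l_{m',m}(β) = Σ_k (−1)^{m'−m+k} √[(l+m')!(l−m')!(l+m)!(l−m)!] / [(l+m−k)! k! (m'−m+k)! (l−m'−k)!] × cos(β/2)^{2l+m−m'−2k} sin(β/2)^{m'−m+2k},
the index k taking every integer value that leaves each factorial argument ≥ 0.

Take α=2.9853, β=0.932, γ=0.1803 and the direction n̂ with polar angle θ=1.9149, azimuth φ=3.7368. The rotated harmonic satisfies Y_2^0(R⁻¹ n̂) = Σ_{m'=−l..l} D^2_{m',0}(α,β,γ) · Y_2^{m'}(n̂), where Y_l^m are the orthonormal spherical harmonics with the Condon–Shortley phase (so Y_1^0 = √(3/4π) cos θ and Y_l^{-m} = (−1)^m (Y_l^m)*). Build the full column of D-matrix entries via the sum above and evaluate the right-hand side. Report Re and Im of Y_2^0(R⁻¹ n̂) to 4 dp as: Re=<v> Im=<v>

Re=-0.1988 Im=0.0000

Need the full column D^2_{m',0} for m'=−2..2 at α=2.9853, β=0.932, γ=0.1803.
cos(β/2)=0.893373, sin(β/2)=0.449316
d^2_{-2,0}: single k=2 term ⇒ +0.394680;  D = +0.375555-0.121372i
d^2_{-1,0}: k∈[1..2] ⇒ +0.784740 -0.198502 = +0.586238;  D = -0.579093+0.091252i
d^2_{0,0}: k∈[0..2] ⇒ +0.636987 -0.644510 +0.040758 = +0.033235;  D = +0.033235+0.000000i
d^2_{1,0}: k∈[0..1] ⇒ -0.784740 +0.198502 = -0.586238;  D = +0.579093+0.091252i
d^2_{2,0}: single k=0 term ⇒ +0.394680;  D = +0.375555+0.121372i
Y_2^{m'}(θ=1.9149,φ=3.7368) and Σ D·Y over m':
  (+0.3756-0.1214i)·(+0.1271-0.3178i)  (-0.5791+0.0913i)·(+0.2032-0.1376i)  (+0.0332+0.0000i)·(-0.2077+0.0000i)  (+0.5791+0.0913i)·(-0.2032-0.1376i)  (+0.3756+0.1214i)·(+0.1271+0.3178i)
Y_2^0(R⁻¹ n̂) = -0.198781+0.000000i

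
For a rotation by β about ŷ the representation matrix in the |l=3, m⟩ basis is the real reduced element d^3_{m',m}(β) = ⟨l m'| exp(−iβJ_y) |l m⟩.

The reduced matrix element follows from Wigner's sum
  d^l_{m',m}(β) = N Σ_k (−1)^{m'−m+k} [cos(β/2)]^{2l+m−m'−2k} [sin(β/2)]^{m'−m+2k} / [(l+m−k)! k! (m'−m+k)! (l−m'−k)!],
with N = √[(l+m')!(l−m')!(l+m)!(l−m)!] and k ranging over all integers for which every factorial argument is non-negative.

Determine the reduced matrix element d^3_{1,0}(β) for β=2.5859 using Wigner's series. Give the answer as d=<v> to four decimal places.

d^3_{1,0}(β=2.5859) via Wigner's sum:
Half-angle: c=0.274285, s=0.961648. N=√(24·2·6·6)=41.569219
k∈{0,1,2} keeps every argument non-negative
  k=0: (−1)^1·41.5692/(12)·0.2743^5·0.9616^1 = -0.005172
  k=1: (−1)^2·41.5692/(4)·0.2743^3·0.9616^3 = +0.190708
  k=2: (−1)^3·41.5692/(12)·0.2743^1·0.9616^5 = -0.781402
d^3_{1,0}(2.5859) = -0.005172 +0.190708 -0.781402 = -0.595866

d=-0.5959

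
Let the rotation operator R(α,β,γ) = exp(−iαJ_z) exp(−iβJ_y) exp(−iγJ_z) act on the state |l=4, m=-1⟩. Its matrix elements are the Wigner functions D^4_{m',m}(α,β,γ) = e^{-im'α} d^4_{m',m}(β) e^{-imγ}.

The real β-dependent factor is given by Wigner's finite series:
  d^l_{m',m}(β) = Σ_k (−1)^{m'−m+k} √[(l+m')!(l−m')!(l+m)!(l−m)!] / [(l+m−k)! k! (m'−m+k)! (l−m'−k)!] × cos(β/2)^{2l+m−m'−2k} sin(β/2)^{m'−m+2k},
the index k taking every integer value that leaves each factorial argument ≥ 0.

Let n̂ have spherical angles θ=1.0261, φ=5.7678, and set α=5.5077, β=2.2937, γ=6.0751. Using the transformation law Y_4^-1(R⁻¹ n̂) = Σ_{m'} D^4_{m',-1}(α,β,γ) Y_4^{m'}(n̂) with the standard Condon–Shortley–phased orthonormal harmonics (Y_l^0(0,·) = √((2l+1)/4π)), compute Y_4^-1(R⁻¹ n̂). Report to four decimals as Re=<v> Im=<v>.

Need the full column D^4_{m',-1} for m'=−4..4 at α=5.5077, β=2.2937, γ=6.0751.
cos(β/2)=0.411361, sin(β/2)=0.911473
d^4_{-4,-1}: single k=3 term ⇒ +0.066748;  D = -0.065803+0.011190i
d^4_{-3,-1}: k∈[2..3] ⇒ +0.031952 -0.261447 = -0.229496;  D = +0.188493+0.130915i
d^4_{-2,-1}: k∈[1..3] ⇒ +0.007708 -0.189213 +0.619300 = +0.437795;  D = -0.081933-0.430060i
d^4_{-1,-1}: k∈[0..3] ⇒ +0.000820 -0.060383 +0.592907 -0.970303 = -0.436959;  D = -0.242099+0.363760i
d^4_{0,-1}: k∈[0..3] ⇒ -0.008125 +0.239338 -1.175040 +0.961487 = +0.017659;  D = +0.017278-0.003648i
d^4_{1,-1}: k∈[0..3] ⇒ +0.040255 -0.592907 +1.455454 -0.476375 = +0.426427;  D = +0.359607+0.229180i
d^4_{2,-1}: k∈[0..2] ⇒ -0.126142 +0.928951 -0.912146 = -0.109338;  D = -0.024704-0.106510i
d^4_{3,-1}: k∈[0..1] ⇒ +0.261447 -0.770154 = -0.508707;  D = +0.264842-0.434329i
d^4_{4,-1}: single k=0 term ⇒ -0.327703;  D = +0.317698-0.080356i
Y_4^{m'}(θ=1.0261,φ=5.7678) and Σ D·Y over m':
  (-0.0658+0.0112i)·(-0.1116+0.2089i)  (+0.1885+0.1309i)·(+0.0100+0.4057i)  (-0.0819-0.4301i)·(+0.1106+0.1846i)  (-0.2421+0.3638i)·(-0.2044-0.1158i)  (+0.0173-0.0036i)·(-0.2678+0.0000i)  (+0.3596+0.2292i)·(+0.2044-0.1158i)  (-0.0247-0.1065i)·(+0.1106-0.1846i)  (+0.2648-0.4343i)·(-0.0100+0.4057i)  (+0.3177-0.0804i)·(-0.1116-0.2089i)
Y_4^-1(R⁻¹ n̂) = +0.310040+0.007095i

Re=0.3100 Im=0.0071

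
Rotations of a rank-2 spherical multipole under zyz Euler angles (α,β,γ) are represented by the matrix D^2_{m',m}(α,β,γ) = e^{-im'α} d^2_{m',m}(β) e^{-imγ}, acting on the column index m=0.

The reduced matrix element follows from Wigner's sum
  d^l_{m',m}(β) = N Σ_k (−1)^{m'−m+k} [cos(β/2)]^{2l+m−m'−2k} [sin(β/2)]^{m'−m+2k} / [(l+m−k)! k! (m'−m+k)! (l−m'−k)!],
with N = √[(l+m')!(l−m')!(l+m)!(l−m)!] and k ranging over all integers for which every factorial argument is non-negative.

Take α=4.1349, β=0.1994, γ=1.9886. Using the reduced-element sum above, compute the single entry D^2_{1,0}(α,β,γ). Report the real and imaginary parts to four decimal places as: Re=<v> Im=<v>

Re=0.1298 Im=-0.1992

D^2_{1,0}(4.1349,0.1994,1.9886) = e^{-i·1·4.1349}·d^2_{1,0}(0.1994)·e^{-i·0·1.9886}. Compute d first:
c=cos(0.1994/2)=0.995034, s=sin(0.1994/2)=0.099535; N=√[6·1·2·2]=4.898979
k∈{0,1} keeps every argument non-negative
  k=0: (−1)^1·4.8990/(2)·0.9950^3·0.0995^1 = -0.240196
  k=1: (−1)^2·4.8990/(2)·0.9950^1·0.0995^3 = +0.002403
d^2_{1,0}(0.1994) = -0.240196 +0.002403 = -0.237792
Attach z-rotation phases: D = e^{-i(1)(4.1349)}·(-0.237792)·e^{-i(0)(1.9886)} = +0.129816-0.199231i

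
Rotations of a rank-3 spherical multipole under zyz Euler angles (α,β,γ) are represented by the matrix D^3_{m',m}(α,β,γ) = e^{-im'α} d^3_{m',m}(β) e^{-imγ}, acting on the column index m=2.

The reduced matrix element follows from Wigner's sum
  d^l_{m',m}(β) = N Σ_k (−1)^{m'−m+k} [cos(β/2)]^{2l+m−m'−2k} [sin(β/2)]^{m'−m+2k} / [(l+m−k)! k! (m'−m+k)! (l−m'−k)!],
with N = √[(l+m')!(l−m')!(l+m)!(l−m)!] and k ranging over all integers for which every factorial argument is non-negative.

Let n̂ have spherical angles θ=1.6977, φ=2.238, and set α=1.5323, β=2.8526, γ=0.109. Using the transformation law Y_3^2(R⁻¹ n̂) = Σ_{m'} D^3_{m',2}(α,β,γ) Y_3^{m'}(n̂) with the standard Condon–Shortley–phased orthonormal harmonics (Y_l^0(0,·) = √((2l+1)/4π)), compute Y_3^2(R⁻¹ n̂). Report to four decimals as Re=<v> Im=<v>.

Need the full column D^3_{m',2} for m'=−3..3 at α=1.5323, β=2.8526, γ=0.109.
cos(β/2)=0.143994, sin(β/2)=0.989579
d^3_{-3,2}: single k=5 term ⇒ +0.334712;  D = -0.109565-0.316272i
d^3_{-2,2}: k∈[4..5] ⇒ +0.099417 -0.939078 = -0.839661;  D = +0.803391-0.244117i
d^3_{-1,2}: k∈[3..4] ⇒ +0.018298 -0.432112 = -0.413813;  D = -0.104982-0.400275i
d^3_{0,2}: k∈[2..3] ⇒ +0.002306 -0.108906 = -0.106600;  D = -0.104077+0.023055i
d^3_{1,2}: k∈[1..2] ⇒ +0.000194 -0.018298 = -0.018105;  D = +0.003232+0.017814i
d^3_{2,2}: k∈[0..1] ⇒ +0.000009 -0.002105 = -0.002096;  D = +0.002075-0.000295i
d^3_{3,2}: single k=0 term ⇒ -0.000150;  D = -0.000015-0.000149i
Y_3^{m'}(θ=1.6977,φ=2.238) and Σ D·Y over m':
  (-0.1096-0.3163i)·(+0.3700-0.1701i)  (+0.8034-0.2441i)·(+0.0298-0.1237i)  (-0.1050-0.4003i)·(+0.1825+0.2317i)  (-0.1041+0.0231i)·(+0.1379+0.0000i)  (+0.0032+0.0178i)·(-0.1825+0.2317i)  (+0.0021-0.0003i)·(+0.0298+0.1237i)  (-0.0000-0.0001i)·(-0.3700-0.1701i)
Y_3^2(R⁻¹ n̂) = -0.046008-0.301461i

Re=-0.0460 Im=-0.3015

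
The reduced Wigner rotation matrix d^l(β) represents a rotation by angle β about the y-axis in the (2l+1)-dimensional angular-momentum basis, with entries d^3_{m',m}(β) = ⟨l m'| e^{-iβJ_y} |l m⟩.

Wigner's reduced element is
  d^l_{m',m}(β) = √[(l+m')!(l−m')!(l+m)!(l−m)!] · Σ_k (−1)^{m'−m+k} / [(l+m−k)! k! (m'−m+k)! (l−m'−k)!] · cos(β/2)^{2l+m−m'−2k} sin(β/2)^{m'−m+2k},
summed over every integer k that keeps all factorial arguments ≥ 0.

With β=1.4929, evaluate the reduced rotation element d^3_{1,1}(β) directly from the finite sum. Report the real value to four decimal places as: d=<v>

d=-0.2273

d^3_{1,1}(β=1.4929) via Wigner's sum:
Half-angle: c=0.734104, s=0.679037. N=√(24·2·24·2)=48.000000
k: max(0,(1)−(1))=0 … min(3+(1),3−(1))=2
  k=0: (−1)^0·48.0000/(48)·0.7341^6·0.6790^0 = +0.156511
  k=1: (−1)^1·48.0000/(6)·0.7341^4·0.6790^2 = -1.071291
  k=2: (−1)^2·48.0000/(8)·0.7341^2·0.6790^4 = +0.687449
d^3_{1,1}(1.4929) = +0.156511 -1.071291 +0.687449 = -0.227331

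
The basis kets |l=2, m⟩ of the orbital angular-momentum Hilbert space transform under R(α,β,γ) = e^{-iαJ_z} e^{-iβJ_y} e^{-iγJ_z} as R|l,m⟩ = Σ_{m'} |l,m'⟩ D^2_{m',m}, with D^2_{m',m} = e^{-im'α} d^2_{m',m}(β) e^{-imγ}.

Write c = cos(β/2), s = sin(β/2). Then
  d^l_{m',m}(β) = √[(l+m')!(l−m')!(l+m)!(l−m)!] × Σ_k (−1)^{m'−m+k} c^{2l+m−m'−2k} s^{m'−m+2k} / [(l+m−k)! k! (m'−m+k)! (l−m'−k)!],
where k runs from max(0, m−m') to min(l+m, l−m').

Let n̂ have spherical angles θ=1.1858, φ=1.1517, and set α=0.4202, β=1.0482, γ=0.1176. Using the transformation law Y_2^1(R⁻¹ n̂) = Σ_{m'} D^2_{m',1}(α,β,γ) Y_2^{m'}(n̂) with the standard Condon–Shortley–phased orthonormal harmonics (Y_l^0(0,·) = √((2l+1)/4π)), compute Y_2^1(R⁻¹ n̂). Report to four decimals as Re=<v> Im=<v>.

Re=-0.0554 Im=-0.3716

Need the full column D^2_{m',1} for m'=−2..2 at α=0.4202, β=1.0482, γ=0.1176.
cos(β/2)=0.865775, sin(β/2)=0.500434
d^2_{-2,1}: single k=3 term ⇒ +0.217008;  D = +0.162746+0.143548i
d^2_{-1,1}: k∈[2..3] ⇒ +0.563151 -0.062717 = +0.500433;  D = +0.477696+0.149131i
d^2_{0,1}: k∈[1..2] ⇒ +0.795494 -0.265779 = +0.529715;  D = +0.526056-0.062151i
d^2_{1,1}: k∈[0..1] ⇒ +0.561849 -0.563151 = -0.001302;  D = -0.001118+0.000667i
d^2_{2,1}: single k=0 term ⇒ -0.649518;  D = -0.373575+0.531334i
Y_2^{m'}(θ=1.1858,φ=1.1517) and Σ D·Y over m':
  (+0.1627+0.1435i)·(-0.2219-0.2467i)  (+0.4777+0.1491i)·(+0.1094-0.2456i)  (+0.5261-0.0622i)·(-0.1819+0.0000i)  (-0.0011+0.0007i)·(-0.1094-0.2456i)  (-0.3736+0.5313i)·(-0.2219+0.2467i)
Y_2^1(R⁻¹ n̂) = -0.055393-0.371560i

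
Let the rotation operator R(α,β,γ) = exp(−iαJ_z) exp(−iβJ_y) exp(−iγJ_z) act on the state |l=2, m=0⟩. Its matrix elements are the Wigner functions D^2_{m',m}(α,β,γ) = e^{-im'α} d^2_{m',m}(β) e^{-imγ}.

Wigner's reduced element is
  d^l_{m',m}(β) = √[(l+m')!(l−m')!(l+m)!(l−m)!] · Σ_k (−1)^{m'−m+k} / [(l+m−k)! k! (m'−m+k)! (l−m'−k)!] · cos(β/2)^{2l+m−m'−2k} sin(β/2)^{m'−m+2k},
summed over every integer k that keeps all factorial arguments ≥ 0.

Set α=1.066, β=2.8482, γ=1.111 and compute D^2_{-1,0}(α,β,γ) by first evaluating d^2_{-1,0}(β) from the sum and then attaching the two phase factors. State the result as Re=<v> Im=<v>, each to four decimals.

Re=-0.1640 Im=-0.2968

Split into d^2_{-1,0}(β=2.8482) × two z-phases.
Half-angle: c=0.146171, s=0.989259. N=√(1·6·2·2)=4.898979
k∈{1,2} keeps every argument non-negative
  k=1: (−1)^0·4.8990/(2)·0.1462^3·0.9893^1 = +0.007568
  k=2: (−1)^1·4.8990/(2)·0.1462^1·0.9893^3 = -0.346630
d^2_{-1,0}(2.8482) = +0.007568 -0.346630 = -0.339063
D = (+0.483629+0.875273i)·(-0.339063)·(+1.000000+0.000000i) = -0.163981-0.296772i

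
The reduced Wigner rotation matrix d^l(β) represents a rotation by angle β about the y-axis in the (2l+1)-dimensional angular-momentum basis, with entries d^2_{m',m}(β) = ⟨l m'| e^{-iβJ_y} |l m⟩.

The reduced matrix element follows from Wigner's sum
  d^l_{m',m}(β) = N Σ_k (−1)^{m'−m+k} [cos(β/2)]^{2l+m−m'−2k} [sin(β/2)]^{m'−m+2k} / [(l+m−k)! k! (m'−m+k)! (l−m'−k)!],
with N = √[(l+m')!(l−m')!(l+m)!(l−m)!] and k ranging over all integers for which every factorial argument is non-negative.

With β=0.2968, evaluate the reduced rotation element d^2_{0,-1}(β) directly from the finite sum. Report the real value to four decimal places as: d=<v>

d^2_{0,-1}(β=0.2968) via Wigner's sum:
With c≡cos(β/2)=0.989009 and s≡sin(β/2)=0.147856, N=[2·2·1·6]^{1/2}=4.898979
k: max(0,(-1)−(0))=0 … min(2+(-1),2−(0))=1
  k=0: (−1)^1·4.8990/(2)·0.9890^3·0.1479^1 = -0.350360
  k=1: (−1)^2·4.8990/(2)·0.9890^1·0.1479^3 = +0.007831
d^2_{0,-1}(0.2968) = -0.350360 +0.007831 = -0.342530

d=-0.3425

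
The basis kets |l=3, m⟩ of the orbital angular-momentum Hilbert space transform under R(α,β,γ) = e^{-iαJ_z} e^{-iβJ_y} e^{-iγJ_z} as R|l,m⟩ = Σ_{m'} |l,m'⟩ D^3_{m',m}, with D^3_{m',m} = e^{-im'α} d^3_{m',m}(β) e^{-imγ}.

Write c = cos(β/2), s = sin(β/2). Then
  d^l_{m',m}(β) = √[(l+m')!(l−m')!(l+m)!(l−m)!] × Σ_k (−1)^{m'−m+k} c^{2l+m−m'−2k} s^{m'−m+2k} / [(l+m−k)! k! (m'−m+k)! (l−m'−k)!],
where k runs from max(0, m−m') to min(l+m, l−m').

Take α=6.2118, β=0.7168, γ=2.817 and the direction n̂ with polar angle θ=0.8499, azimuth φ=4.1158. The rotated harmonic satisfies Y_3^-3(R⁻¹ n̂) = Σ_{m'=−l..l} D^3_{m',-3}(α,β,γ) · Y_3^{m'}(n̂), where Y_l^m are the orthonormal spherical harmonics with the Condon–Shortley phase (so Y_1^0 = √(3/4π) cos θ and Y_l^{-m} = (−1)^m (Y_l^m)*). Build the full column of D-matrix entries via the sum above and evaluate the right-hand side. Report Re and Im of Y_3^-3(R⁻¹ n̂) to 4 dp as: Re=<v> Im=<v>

Re=-0.3784 Im=0.0152

Need the full column D^3_{m',-3} for m'=−3..3 at α=6.2118, β=0.7168, γ=2.817.
cos(β/2)=0.936459, sin(β/2)=0.350776
d^3_{-3,-3}: single k=0 term ⇒ +0.674425;  D = -0.251950+0.625596i
d^3_{-2,-3}: single k=0 term ⇒ -0.618800;  D = +0.271521-0.556048i
d^3_{-1,-3}: single k=0 term ⇒ +0.366490;  D = -0.183890+0.317016i
d^3_{0,-3}: single k=0 term ⇒ -0.158516;  D = +0.089114-0.131095i
d^3_{1,-3}: single k=0 term ⇒ +0.051421;  D = -0.031868+0.040356i
d^3_{2,-3}: single k=0 term ⇒ -0.012182;  D = +0.008212-0.008998i
d^3_{3,-3}: single k=0 term ⇒ +0.001863;  D = -0.001351+0.001283i
Y_3^{m'}(θ=0.8499,φ=4.1158) and Σ D·Y over m':
  (-0.2519+0.6256i)·(+0.1726+0.0384i)  (+0.2715-0.5560i)·(-0.1404-0.3539i)  (-0.1839+0.3170i)·(-0.1607+0.2367i)  (+0.0891-0.1311i)·(-0.2024+0.0000i)  (-0.0319+0.0404i)·(+0.1607+0.2367i)  (+0.0082-0.0090i)·(-0.1404+0.3539i)  (-0.0014+0.0013i)·(-0.1726+0.0384i)
Y_3^-3(R⁻¹ n̂) = -0.378369+0.015191i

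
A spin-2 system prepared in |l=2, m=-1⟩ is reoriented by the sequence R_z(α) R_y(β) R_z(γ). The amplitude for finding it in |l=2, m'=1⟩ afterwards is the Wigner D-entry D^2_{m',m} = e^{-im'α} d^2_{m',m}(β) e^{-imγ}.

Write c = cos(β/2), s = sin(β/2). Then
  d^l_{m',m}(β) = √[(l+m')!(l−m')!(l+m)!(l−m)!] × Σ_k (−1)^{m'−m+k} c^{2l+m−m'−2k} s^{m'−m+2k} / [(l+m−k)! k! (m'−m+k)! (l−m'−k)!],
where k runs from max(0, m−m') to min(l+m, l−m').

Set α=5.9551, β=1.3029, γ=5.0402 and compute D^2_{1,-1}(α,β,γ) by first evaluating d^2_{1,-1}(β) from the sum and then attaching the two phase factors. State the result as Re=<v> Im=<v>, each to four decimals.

Re=0.3429 Im=-0.4456

First d^2_{1,-1}(β=1.3029), then the phase factors e^{-i(1)α} and e^{-i(-1)γ}:
c=cos(1.3029/2)=0.795205, s=sin(1.3029/2)=0.606340; N=√[6·1·1·6]=6.000000
The bounds max(0,m−m')=0 and min(l+m,l−m')=1 give 2 terms
  k=0: (−1)^2·6.0000/(2)·0.7952^2·0.6063^2 = +0.697449
  k=1: (−1)^3·6.0000/(6)·0.7952^0·0.6063^4 = -0.135165
d^2_{1,-1}(1.3029) = +0.697449 -0.135165 = +0.562284
Phases: e^{-i·(1)·5.9551}=+0.946661+0.322231i, e^{-i·(-1)·5.0402}=+0.321971-0.946749i ⇒ D=+0.342920-0.445611i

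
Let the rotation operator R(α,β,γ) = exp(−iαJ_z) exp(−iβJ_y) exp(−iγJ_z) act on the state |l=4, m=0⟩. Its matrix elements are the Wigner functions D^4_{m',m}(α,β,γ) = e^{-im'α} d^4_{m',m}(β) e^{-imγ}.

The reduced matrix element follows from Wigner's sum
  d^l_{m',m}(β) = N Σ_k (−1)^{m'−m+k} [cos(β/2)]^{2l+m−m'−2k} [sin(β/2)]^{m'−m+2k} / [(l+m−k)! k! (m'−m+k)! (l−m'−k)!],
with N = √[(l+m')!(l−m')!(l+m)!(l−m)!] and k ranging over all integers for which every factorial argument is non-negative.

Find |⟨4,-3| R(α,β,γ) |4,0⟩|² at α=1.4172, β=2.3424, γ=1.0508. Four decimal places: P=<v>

Split into d^4_{-3,0}(β=2.3424) × two z-phases.
Half-angle: c=0.389047, s=0.921218. N=√(1·5040·24·24)=1703.830978
The bounds max(0,m−m')=3 and min(l+m,l−m')=4 give 2 terms
  k=3: (−1)^0·1703.8310/(144)·0.3890^5·0.9212^3 = +0.082444
  k=4: (−1)^1·1703.8310/(144)·0.3890^3·0.9212^5 = -0.462254
d^4_{-3,0}(2.3424) = +0.082444 -0.462254 = -0.379810
|D^4_{-3,0}|² = |d^4_{-3,0}(β)|² = (-0.379810)² = 0.144256 (the z-rotation phases have unit modulus)

P=0.1443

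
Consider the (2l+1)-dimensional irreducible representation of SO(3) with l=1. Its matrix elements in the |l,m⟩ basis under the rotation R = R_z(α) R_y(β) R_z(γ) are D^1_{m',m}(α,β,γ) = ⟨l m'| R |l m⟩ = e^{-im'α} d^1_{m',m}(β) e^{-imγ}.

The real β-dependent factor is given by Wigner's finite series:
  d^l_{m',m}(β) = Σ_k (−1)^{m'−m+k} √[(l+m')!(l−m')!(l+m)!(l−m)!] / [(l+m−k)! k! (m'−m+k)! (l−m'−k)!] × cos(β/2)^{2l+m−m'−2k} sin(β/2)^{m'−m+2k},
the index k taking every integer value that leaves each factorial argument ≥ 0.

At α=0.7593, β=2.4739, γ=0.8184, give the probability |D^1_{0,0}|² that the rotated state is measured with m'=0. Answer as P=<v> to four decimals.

D^1_{0,0}(0.7593,2.4739,0.8184) = e^{-i·0·0.7593}·d^1_{0,0}(2.4739)·e^{-i·0·0.8184}. Compute d first:
With c≡cos(β/2)=0.327679 and s≡sin(β/2)=0.944789, N=[1·1·1·1]^{1/2}=1.000000
k: max(0,(0)−(0))=0 … min(1+(0),1−(0))=1
  k=0: (−1)^0·1.0000/(1)·0.3277^2·0.9448^0 = +0.107374
  k=1: (−1)^1·1.0000/(1)·0.3277^0·0.9448^2 = -0.892626
d^1_{0,0}(2.4739) = +0.107374 -0.892626 = -0.785252
|D^1_{0,0}|² = |d^1_{0,0}(β)|² = (-0.785252)² = 0.616621 (the z-rotation phases have unit modulus)

P=0.6166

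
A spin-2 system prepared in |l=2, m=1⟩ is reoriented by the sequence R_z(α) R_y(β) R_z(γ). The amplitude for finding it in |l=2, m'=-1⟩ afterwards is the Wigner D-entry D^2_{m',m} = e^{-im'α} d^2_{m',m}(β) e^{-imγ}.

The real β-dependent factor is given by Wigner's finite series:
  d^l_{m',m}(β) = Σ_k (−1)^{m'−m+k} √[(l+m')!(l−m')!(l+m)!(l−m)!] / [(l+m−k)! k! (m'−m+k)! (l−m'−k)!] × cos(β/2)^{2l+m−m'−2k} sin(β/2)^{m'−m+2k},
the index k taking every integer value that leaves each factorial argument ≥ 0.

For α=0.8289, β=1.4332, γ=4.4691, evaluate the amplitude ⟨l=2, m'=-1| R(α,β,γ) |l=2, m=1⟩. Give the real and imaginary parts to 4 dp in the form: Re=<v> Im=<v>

Re=-0.4828 Im=0.2629

First d^2_{-1,1}(β=1.4332), then the phase factors e^{-i(-1)α} and e^{-i(1)γ}:
c=cos(1.4332/2)=0.754043, s=sin(1.4332/2)=0.656825; N=√[1·6·6·1]=6.000000
k∈{2,3} keeps every argument non-negative
  k=2: (−1)^0·6.0000/(2)·0.7540^2·0.6568^2 = +0.735890
  k=3: (−1)^1·6.0000/(6)·0.7540^0·0.6568^4 = -0.186122
d^2_{-1,1}(1.4332) = +0.735890 -0.186122 = +0.549768
Attach z-rotation phases: D = e^{-i(-1)(0.8289)}·(+0.549768)·e^{-i(1)(4.4691)} = -0.482833+0.262901i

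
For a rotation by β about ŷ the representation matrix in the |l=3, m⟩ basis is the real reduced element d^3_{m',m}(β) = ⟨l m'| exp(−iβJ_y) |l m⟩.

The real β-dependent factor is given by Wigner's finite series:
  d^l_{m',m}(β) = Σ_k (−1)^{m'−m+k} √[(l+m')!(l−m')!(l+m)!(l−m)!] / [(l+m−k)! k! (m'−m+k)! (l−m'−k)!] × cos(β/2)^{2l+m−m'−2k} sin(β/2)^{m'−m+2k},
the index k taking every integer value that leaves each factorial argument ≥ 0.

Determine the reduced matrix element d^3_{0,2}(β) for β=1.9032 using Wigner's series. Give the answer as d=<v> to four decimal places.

d=-0.3992

d^3_{0,2}(β=1.9032) via Wigner's sum:
c=cos(1.9032/2)=0.580381, s=sin(1.9032/2)=0.814345; N=√[6·6·120·1]=65.726707
The bounds max(0,m−m')=2 and min(l+m,l−m')=3 give 2 terms
  k=2: (−1)^0·65.7267/(12)·0.5804^4·0.8143^2 = +0.412126
  k=3: (−1)^1·65.7267/(12)·0.5804^2·0.8143^4 = -0.811374
d^3_{0,2}(1.9032) = +0.412126 -0.811374 = -0.399248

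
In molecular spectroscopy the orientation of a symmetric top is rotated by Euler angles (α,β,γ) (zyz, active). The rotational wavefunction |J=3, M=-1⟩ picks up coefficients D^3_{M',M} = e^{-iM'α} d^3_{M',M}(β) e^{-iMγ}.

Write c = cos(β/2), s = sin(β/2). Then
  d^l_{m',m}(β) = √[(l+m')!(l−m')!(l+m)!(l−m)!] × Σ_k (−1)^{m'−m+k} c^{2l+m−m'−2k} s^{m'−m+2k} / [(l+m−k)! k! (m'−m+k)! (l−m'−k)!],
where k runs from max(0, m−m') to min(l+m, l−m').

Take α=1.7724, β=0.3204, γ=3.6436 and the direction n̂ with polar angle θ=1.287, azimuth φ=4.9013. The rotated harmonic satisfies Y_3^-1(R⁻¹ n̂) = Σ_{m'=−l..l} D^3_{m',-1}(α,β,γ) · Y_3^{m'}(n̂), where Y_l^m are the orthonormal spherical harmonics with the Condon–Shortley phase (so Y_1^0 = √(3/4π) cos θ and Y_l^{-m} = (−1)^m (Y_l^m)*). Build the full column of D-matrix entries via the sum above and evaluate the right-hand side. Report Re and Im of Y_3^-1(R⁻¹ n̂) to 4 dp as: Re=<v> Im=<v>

Need the full column D^3_{m',-1} for m'=−3..3 at α=1.7724, β=0.3204, γ=3.6436.
cos(β/2)=0.987195, sin(β/2)=0.159516
d^3_{-3,-1}: single k=2 term ⇒ +0.093598;  D = -0.083702+0.041886i
d^3_{-2,-1}: k∈[1..2] ⇒ +0.472954 -0.024697 = +0.448257;  D = +0.276806+0.352580i
d^3_{-1,-1}: k∈[0..2] ⇒ +0.925590 -0.193334 +0.003786 = +0.736042;  D = +0.476201-0.561240i
d^3_{0,-1}: k∈[0..2] ⇒ -0.518095 +0.040582 -0.000353 = -0.477867;  D = +0.418907+0.229943i
d^3_{1,-1}: k∈[0..2] ⇒ +0.145001 -0.005048 +0.000016 = +0.139969;  D = -0.041418+0.133701i
d^3_{2,-1}: k∈[0..1] ⇒ -0.024697 +0.000322 = -0.024375;  D = -0.024256-0.002404i
d^3_{3,-1}: single k=0 term ⇒ +0.002444;  D = -0.000251-0.002431i
Y_3^{m'}(θ=1.287,φ=4.9013) and Σ D·Y over m':
  (-0.0837+0.0419i)·(-0.1982-0.3114i)  (+0.2768+0.3526i)·(-0.2451+0.0973i)  (+0.4762-0.5612i)·(-0.0354-0.1853i)  (+0.4189+0.2299i)·(-0.2725+0.0000i)  (-0.0414+0.1337i)·(+0.0354-0.1853i)  (-0.0243-0.0024i)·(-0.2451-0.0973i)  (-0.0003-0.0024i)·(+0.1982-0.3114i)
Y_3^-1(R⁻¹ n̂) = -0.279320-0.157784i

Re=-0.2793 Im=-0.1578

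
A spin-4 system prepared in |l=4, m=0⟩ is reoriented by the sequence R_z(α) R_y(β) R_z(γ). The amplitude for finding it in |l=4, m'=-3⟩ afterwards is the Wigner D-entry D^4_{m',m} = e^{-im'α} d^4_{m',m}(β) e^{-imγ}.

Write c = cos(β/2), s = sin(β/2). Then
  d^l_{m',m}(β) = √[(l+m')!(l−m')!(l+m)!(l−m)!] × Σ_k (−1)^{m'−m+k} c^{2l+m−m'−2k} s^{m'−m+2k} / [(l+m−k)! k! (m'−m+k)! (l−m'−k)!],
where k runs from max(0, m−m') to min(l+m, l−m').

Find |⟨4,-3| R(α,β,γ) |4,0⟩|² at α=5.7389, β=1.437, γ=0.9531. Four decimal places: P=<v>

D^4_{-3,0}(5.7389,1.437,0.9531) = e^{-i·-3·5.7389}·d^4_{-3,0}(1.437)·e^{-i·0·0.9531}. Compute d first:
c=cos(1.437/2)=0.752794, s=sin(1.437/2)=0.658256; N=√[1·5040·24·24]=1703.830978
k: max(0,(0)−(-3))=3 … min(4+(0),4−(-3))=4
  k=3: (−1)^0·1703.8310/(144)·0.7528^5·0.6583^3 = +0.815886
  k=4: (−1)^1·1703.8310/(144)·0.7528^3·0.6583^5 = -0.623831
d^4_{-3,0}(1.437) = +0.815886 -0.623831 = +0.192055
|D^4_{-3,0}|² = |d^4_{-3,0}(β)|² = (+0.192055)² = 0.036885 (the z-rotation phases have unit modulus)

P=0.0369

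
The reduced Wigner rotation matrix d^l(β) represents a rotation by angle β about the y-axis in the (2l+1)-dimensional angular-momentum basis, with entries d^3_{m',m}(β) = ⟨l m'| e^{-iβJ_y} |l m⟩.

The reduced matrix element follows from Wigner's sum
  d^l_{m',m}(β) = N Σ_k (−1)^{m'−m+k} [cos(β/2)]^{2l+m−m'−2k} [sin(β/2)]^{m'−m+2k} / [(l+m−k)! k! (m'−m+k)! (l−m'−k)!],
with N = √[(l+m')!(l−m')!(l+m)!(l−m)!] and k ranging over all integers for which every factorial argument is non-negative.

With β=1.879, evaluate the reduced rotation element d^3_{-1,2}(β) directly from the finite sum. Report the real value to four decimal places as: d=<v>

d=0.0442

d^3_{-1,2}(β=1.879) via Wigner's sum:
Half-angle: c=0.590192, s=0.807263. N=√(2·24·120·1)=75.894664
The bounds max(0,m−m')=3 and min(l+m,l−m')=4 give 2 terms
  k=3: (−1)^0·75.8947/(12)·0.5902^3·0.8073^3 = +0.683998
  k=4: (−1)^1·75.8947/(24)·0.5902^1·0.8073^5 = -0.639836
d^3_{-1,2}(1.879) = +0.683998 -0.639836 = +0.044162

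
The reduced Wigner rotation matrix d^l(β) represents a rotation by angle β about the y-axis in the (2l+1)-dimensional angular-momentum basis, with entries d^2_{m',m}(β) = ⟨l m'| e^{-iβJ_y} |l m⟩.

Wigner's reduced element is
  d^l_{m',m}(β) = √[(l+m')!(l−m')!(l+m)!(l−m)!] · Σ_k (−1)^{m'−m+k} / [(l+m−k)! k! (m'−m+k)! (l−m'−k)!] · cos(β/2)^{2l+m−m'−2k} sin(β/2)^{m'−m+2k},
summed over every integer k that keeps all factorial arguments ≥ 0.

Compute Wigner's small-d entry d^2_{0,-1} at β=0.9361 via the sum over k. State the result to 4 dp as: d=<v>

d^2_{0,-1}(β=0.9361) via Wigner's sum:
Half-angle: c=0.892450, s=0.451147. N=√(2·2·1·6)=4.898979
k∈{0,1} keeps every argument non-negative
  k=0: (−1)^1·4.8990/(2)·0.8924^3·0.4511^1 = -0.785498
  k=1: (−1)^2·4.8990/(2)·0.8924^1·0.4511^3 = +0.200730
d^2_{0,-1}(0.9361) = -0.785498 +0.200730 = -0.584767

d=-0.5848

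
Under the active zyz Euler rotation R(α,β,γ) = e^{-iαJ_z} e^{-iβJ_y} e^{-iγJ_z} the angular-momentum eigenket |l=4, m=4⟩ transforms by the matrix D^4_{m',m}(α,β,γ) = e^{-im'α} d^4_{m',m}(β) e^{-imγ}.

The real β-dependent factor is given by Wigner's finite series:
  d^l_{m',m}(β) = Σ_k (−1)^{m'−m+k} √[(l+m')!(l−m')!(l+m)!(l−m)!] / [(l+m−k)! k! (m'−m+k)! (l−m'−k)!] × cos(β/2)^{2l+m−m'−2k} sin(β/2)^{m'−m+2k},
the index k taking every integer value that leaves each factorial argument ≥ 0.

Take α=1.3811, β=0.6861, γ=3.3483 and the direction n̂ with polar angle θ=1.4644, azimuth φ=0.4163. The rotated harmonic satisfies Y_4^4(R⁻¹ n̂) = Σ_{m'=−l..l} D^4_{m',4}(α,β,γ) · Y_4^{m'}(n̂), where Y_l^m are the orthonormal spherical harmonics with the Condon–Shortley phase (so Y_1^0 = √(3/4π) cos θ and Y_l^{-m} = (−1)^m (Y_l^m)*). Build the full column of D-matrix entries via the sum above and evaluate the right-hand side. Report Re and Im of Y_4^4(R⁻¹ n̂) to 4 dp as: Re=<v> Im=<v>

Re=0.1835 Im=0.2208

Need the full column D^4_{m',4} for m'=−4..4 at α=1.3811, β=0.6861, γ=3.3483.
cos(β/2)=0.941733, sin(β/2)=0.336361
d^4_{-4,4}: single k=8 term ⇒ +0.000164;  D = -0.000002-0.000164i
d^4_{-3,4}: single k=7 term ⇒ +0.001298;  D = -0.001278-0.000226i
d^4_{-2,4}: single k=6 term ⇒ +0.006796;  D = -0.002423+0.006350i
d^4_{-1,4}: single k=5 term ⇒ +0.026909;  D = +0.022881+0.014163i
d^4_{0,4}: single k=4 term ⇒ +0.084233;  D = +0.057044-0.061978i
d^4_{1,4}: single k=3 term ⇒ +0.210936;  D = -0.125484-0.169551i
d^4_{2,4}: single k=2 term ⇒ +0.417597;  D = -0.376488+0.180676i
d^4_{3,4}: single k=1 term ⇒ +0.624950;  D = +0.159298+0.604307i
d^4_{4,4}: single k=0 term ⇒ +0.618618;  D = +0.617187-0.042061i
Y_4^{m'}(θ=1.4644,φ=0.4163) and Σ D·Y over m':
  (-0.0000-0.0002i)·(-0.0408-0.4307i)  (-0.0013-0.0002i)·(+0.0413-0.1240i)  (-0.0024+0.0063i)·(-0.2050+0.2253i)  (+0.0229+0.0142i)·(-0.1335+0.0590i)  (+0.0570-0.0620i)·(+0.2820+0.0000i)  (-0.1255-0.1696i)·(+0.1335+0.0590i)  (-0.3765+0.1807i)·(-0.2050-0.2253i)  (+0.1593+0.6043i)·(-0.0413-0.1240i)  (+0.6172-0.0421i)·(-0.0408+0.4307i)
Y_4^4(R⁻¹ n̂) = +0.183543+0.220847i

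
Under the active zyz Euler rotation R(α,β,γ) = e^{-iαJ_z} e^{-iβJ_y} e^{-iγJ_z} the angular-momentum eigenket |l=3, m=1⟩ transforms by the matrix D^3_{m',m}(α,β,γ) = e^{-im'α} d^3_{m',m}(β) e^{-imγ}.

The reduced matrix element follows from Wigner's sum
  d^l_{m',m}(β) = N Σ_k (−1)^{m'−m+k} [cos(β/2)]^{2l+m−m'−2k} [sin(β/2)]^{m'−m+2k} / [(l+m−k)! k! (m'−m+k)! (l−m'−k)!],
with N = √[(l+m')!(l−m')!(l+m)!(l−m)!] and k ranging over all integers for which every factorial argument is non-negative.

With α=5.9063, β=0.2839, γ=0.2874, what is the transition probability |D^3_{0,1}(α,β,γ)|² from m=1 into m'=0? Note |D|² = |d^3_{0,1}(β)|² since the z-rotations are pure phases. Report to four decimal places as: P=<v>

P=0.1915

Split into d^3_{0,1}(β=0.2839) × two z-phases.
Half-angle: c=0.989942, s=0.141474. N=√(6·6·24·2)=41.569219
k: max(0,(1)−(0))=1 … min(3+(1),3−(0))=3
  k=1: (−1)^0·41.5692/(12)·0.9899^5·0.1415^1 = +0.465924
  k=2: (−1)^1·41.5692/(4)·0.9899^3·0.1415^3 = -0.028548
  k=3: (−1)^2·41.5692/(12)·0.9899^1·0.1415^5 = +0.000194
d^3_{0,1}(0.2839) = +0.465924 -0.028548 +0.000194 = +0.437571
|D^3_{0,1}|² = |d^3_{0,1}(β)|² = (+0.437571)² = 0.191468 (the z-rotation phases have unit modulus)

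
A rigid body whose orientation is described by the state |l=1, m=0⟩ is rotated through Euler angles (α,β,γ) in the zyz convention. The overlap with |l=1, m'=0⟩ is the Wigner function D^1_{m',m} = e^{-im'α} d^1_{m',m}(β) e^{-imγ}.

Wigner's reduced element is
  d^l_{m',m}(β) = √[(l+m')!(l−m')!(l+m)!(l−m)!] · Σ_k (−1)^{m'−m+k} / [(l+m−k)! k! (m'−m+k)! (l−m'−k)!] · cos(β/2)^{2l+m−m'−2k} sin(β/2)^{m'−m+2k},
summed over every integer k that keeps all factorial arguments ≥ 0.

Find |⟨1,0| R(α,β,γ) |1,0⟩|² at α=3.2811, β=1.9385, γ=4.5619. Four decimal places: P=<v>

First d^1_{0,0}(β=1.9385), then the phase factors e^{-i(0)α} and e^{-i(0)γ}:
Half-angle: c=0.565918, s=0.824462. N=√(1·1·1·1)=1.000000
Admissible k: 0..1 (factorial args all ≥0)
  k=0: (−1)^0·1.0000/(1)·0.5659^2·0.8245^0 = +0.320263
  k=1: (−1)^1·1.0000/(1)·0.5659^0·0.8245^2 = -0.679737
d^1_{0,0}(1.9385) = +0.320263 -0.679737 = -0.359474
|D^1_{0,0}|² = |d^1_{0,0}(β)|² = (-0.359474)² = 0.129221 (the z-rotation phases have unit modulus)

P=0.1292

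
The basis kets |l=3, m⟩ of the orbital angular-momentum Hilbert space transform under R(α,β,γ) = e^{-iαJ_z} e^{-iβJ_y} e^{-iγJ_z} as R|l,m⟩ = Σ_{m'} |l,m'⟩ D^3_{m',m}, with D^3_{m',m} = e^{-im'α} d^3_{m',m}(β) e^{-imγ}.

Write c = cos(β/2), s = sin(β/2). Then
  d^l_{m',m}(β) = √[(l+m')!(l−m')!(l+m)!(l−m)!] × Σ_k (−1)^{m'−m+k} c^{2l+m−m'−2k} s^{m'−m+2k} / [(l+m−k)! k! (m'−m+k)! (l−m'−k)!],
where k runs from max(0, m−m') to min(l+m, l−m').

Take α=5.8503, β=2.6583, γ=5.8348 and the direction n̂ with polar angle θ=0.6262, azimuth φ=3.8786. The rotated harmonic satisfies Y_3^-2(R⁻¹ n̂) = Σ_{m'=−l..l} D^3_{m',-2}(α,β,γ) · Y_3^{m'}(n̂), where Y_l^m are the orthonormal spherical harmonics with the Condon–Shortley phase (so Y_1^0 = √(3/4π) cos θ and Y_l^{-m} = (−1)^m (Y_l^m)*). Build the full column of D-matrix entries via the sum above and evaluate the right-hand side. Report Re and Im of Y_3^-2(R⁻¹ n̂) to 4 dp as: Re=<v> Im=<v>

Need the full column D^3_{m',-2} for m'=−3..3 at α=5.8503, β=2.6583, γ=5.8348.
cos(β/2)=0.239301, sin(β/2)=0.970945
d^3_{-3,-2}: single k=1 term ⇒ +0.001866;  D = -0.001091-0.001514i
d^3_{-2,-2}: k∈[0..1] ⇒ +0.000188 -0.015458 = -0.015270;  D = +0.002910+0.014990i
d^3_{-1,-2}: k∈[0..1] ⇒ -0.002409 +0.079332 = +0.076923;  D = +0.018370-0.074697i
d^3_{0,-2}: k∈[0..1] ⇒ +0.016933 -0.278760 = -0.261827;  D = -0.163416+0.204569i
d^3_{1,-2}: k∈[0..1] ⇒ -0.079332 +0.653009 = +0.573677;  D = +0.513051-0.256678i
d^3_{2,-2}: k∈[0..1] ⇒ +0.254472 -0.837855 = -0.583383;  D = -0.583102+0.018082i
d^3_{3,-2}: single k=0 term ⇒ -0.505819;  D = -0.465518-0.197853i
Y_3^{m'}(θ=0.6262,φ=3.8786) and Σ D·Y over m':
  (-0.0011-0.0015i)·(+0.0502+0.0674i)  (+0.0029+0.0150i)·(+0.0275-0.2831i)  (+0.0184-0.0747i)·(-0.3201+0.2906i)  (-0.1634+0.2046i)·(+0.0855+0.0000i)  (+0.5131-0.2567i)·(+0.3201+0.2906i)  (-0.5831+0.0181i)·(+0.0275+0.2831i)  (-0.4655-0.1979i)·(-0.0502+0.0674i)
Y_3^-2(R⁻¹ n̂) = +0.260598-0.072932i

Re=0.2606 Im=-0.0729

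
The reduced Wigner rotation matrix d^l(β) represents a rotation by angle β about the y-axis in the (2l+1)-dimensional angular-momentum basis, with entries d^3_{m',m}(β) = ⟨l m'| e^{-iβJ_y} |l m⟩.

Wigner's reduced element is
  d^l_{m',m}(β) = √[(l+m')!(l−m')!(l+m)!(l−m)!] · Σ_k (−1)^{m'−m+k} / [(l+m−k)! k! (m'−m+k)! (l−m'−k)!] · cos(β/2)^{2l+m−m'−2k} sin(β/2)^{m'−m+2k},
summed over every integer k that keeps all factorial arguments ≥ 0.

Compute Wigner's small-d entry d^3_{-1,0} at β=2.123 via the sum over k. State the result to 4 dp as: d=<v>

d=0.1386

d^3_{-1,0}(β=2.123) via Wigner's sum:
Half-angle: c=0.487563, s=0.873088. N=√(2·24·6·6)=41.569219
The bounds max(0,m−m')=1 and min(l+m,l−m')=3 give 3 terms
  k=1: (−1)^0·41.5692/(12)·0.4876^5·0.8731^1 = +0.083330
  k=2: (−1)^1·41.5692/(4)·0.4876^3·0.8731^3 = -0.801637
  k=3: (−1)^2·41.5692/(12)·0.4876^1·0.8731^5 = +0.856862
d^3_{-1,0}(2.123) = +0.083330 -0.801637 +0.856862 = +0.138555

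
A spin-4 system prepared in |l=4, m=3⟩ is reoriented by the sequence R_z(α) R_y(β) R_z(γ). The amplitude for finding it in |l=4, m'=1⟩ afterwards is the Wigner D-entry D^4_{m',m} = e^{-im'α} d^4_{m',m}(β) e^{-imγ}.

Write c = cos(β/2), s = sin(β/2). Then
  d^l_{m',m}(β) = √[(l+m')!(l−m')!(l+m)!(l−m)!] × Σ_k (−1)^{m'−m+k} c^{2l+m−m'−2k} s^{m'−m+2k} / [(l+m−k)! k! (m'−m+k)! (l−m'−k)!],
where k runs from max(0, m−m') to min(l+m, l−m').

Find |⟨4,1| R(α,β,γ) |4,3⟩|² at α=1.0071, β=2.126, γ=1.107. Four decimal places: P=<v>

D^4_{1,3}(1.0071,2.126,1.107) = e^{-i·1·1.0071}·d^4_{1,3}(2.126)·e^{-i·3·1.107}. Compute d first:
Half-angle: c=0.486253, s=0.873818. N=√(120·6·5040·1)=1904.940944
k∈{2,3} keeps every argument non-negative
  k=2: (−1)^0·1904.9409/(240)·0.4863^6·0.8738^2 = +0.080110
  k=3: (−1)^1·1904.9409/(144)·0.4863^4·0.8738^4 = -0.431173
d^4_{1,3}(2.126) = +0.080110 -0.431173 = -0.351064
|D^4_{1,3}|² = |d^4_{1,3}(β)|² = (-0.351064)² = 0.123246 (the z-rotation phases have unit modulus)

P=0.1232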